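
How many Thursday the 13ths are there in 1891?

Check the 13th of each month of 1891: Jan 13: Tue, Feb 13: Fri, Mar 13: Fri, Apr 13: Mon, May 13: Wed, Jun 13: Sat, Jul 13: Mon, Aug 13: Thu, Sep 13: Sun, Oct 13: Tue, Nov 13: Fri, Dec 13: Sun.
Thursday occurs in August — 1 month.

1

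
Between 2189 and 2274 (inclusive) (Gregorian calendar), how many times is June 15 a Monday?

Track June 15's weekday year by year (advancing +1, or +2 across a Feb 29):
  2189: Mon ✓  2190: Tue (+1)  2191: Wed (+1)  2192: Fri (+2)  2193: Sat (+1)
  2194: Sun (+1)  2195: Mon (+1) ✓  2196: Wed (+2)  2197: Thu (+1)  2198: Fri (+1)
  2199: Sat (+1)  2200: Sun (+1)  2201: Mon (+1) ✓  2202: Tue (+1)  … (58 more years) …
  2261: Sat (+1)  2262: Sun (+1)  2263: Mon (+1) ✓  2264: Wed (+2)  2265: Thu (+1)
  2266: Fri (+1)  2267: Sat (+1)  2268: Mon (+2) ✓  2269: Tue (+1)  2270: Wed (+1)
  2271: Thu (+1)  2272: Sat (+2)  2273: Sun (+1)  2274: Mon (+1) ✓
Monday years: 2189, 2195, 2201, 2207, 2212, 2218, 2229, 2235, 2240, 2246, 2257, 2263, 2268, 2274 — 14 in total.

14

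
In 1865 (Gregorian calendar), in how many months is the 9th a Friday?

Check the 9th of each month of 1865: Jan 9: Mon, Feb 9: Thu, Mar 9: Thu, Apr 9: Sun, May 9: Tue, Jun 9: Fri, Jul 9: Sun, Aug 9: Wed, Sep 9: Sat, Oct 9: Mon, Nov 9: Thu, Dec 9: Sat.
Friday occurs in June — 1 month.

1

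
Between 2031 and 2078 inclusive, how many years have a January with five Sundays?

21

January has 31 days; it has five Sundays when Sunday falls among the first (month-length − 28) days — i.e. when January 1 is one of Sunday/Saturday/Friday.
January 1 by year: 2031:Wed 2032:Thu 2033:Sat✓ 2034:Sun✓ 2035:Mon 2036:Tue 2037:Thu 2038:Fri✓ 2039:Sat✓ 2040:Sun✓ 2041:Tue 2042:Wed 2043:Thu 2044:Fri✓ 2045:Sun✓ …(18 more)… 2064:Tue 2065:Thu 2066:Fri✓ 2067:Sat✓ 2068:Sun✓ 2069:Tue 2070:Wed 2071:Thu 2072:Fri✓ 2073:Sun✓ 2074:Mon 2075:Tue 2076:Wed 2077:Fri✓ 2078:Sat✓
Years with five Sundays: 2033, 2034, 2038, 2039, 2040, 2044, 2045, 2049, 2050, 2051, 2055, 2056, 2061, 2062, 2066, 2067, 2068, 2072, 2073, 2077, 2078 → 21.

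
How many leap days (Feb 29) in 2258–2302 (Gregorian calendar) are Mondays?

Leap years in 2258–2302: 10 of them.
Feb 29 weekday advances by 5 (mod 7) from one leap year to the next four years later (or differs when a century non-leap intervenes).
Leap-day weekdays: 2260:Wed 2264:Mon✓ 2268:Sat 2272:Thu 2276:Tue 2280:Sun 2284:Fri 2288:Wed 2292:Mon✓ 2296:Sat
Monday: 2264, 2292 → 2.

2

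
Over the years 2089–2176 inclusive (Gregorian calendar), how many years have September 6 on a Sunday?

13

Track September 6's weekday year by year (advancing +1, or +2 across a Feb 29):
  2089: Tue  2090: Wed (+1)  2091: Thu (+1)  2092: Sat (+2)  2093: Sun (+1) ✓
  2094: Mon (+1)  2095: Tue (+1)  2096: Thu (+2)  2097: Fri (+1)  2098: Sat (+1)
  2099: Sun (+1) ✓  2100: Mon (+1)  2101: Tue (+1)  2102: Wed (+1)  … (60 more years) …
  2163: Tue (+1)  2164: Thu (+2)  2165: Fri (+1)  2166: Sat (+1)  2167: Sun (+1) ✓
  2168: Tue (+2)  2169: Wed (+1)  2170: Thu (+1)  2171: Fri (+1)  2172: Sun (+2) ✓
  2173: Mon (+1)  2174: Tue (+1)  2175: Wed (+1)  2176: Fri (+2)
Sunday years: 2093, 2099, 2105, 2111, 2116, 2122, 2133, 2139, 2144, 2150, 2161, 2167, 2172 — 13 in total.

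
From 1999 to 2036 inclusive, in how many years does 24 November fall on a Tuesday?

Track 24 November's weekday year by year (advancing +1, or +2 across a Feb 29):
  1999: Wed  2000: Fri (+2)  2001: Sat (+1)  2002: Sun (+1)  2003: Mon (+1)
  2004: Wed (+2)  2005: Thu (+1)  2006: Fri (+1)  2007: Sat (+1)  2008: Mon (+2)
  2009: Tue (+1) ✓  2010: Wed (+1)  2011: Thu (+1)  2012: Sat (+2)  … (10 more years) …
  2023: Fri (+1)  2024: Sun (+2)  2025: Mon (+1)  2026: Tue (+1) ✓  2027: Wed (+1)
  2028: Fri (+2)  2029: Sat (+1)  2030: Sun (+1)  2031: Mon (+1)  2032: Wed (+2)
  2033: Thu (+1)  2034: Fri (+1)  2035: Sat (+1)  2036: Mon (+2)
Tuesday years: 2009, 2015, 2020, 2026 — 4 in total.

4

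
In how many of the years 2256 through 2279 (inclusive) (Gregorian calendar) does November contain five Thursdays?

6

November has 30 days; it has five Thursdays when Thursday falls among the first (month-length − 28) days — i.e. when November 1 is one of Thursday/Wednesday.
November 1 by year: 2256:Sat 2257:Sun 2258:Mon 2259:Tue 2260:Thu✓ 2261:Fri 2262:Sat 2263:Sun 2264:Tue 2265:Wed✓ 2266:Thu✓ 2267:Fri 2268:Sun 2269:Mon 2270:Tue 2271:Wed✓ 2272:Fri 2273:Sat 2274:Sun 2275:Mon 2276:Wed✓ 2277:Thu✓ 2278:Fri 2279:Sat
Years with five Thursdays: 2260, 2265, 2266, 2271, 2276, 2277 → 6.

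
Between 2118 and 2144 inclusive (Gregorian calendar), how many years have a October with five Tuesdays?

12

October has 31 days; it has five Tuesdays when Tuesday falls among the first (month-length − 28) days — i.e. when October 1 is one of Tuesday/Monday/Sunday.
October 1 by year: 2118:Sat 2119:Sun✓ 2120:Tue✓ 2121:Wed 2122:Thu 2123:Fri 2124:Sun✓ 2125:Mon✓ 2126:Tue✓ 2127:Wed 2128:Fri 2129:Sat 2130:Sun✓ 2131:Mon✓ 2132:Wed 2133:Thu 2134:Fri 2135:Sat 2136:Mon✓ 2137:Tue✓ 2138:Wed 2139:Thu 2140:Sat 2141:Sun✓ 2142:Mon✓ 2143:Tue✓ 2144:Thu
Years with five Tuesdays: 2119, 2120, 2124, 2125, 2126, 2130, 2131, 2136, 2137, 2141, 2142, 2143 → 12.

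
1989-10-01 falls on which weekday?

January 1, 1989 is a Sunday.
October 1 is day 274 of the year, i.e. 273 days after Jan 1.
273 mod 7 = 0, so advance 0 weekdays from Sunday: Sunday.

Sunday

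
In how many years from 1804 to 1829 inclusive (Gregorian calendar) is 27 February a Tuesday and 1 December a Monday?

Check each year's weekday for 27 February and 1 December:
  1804: Mon/Sat  1805: Wed/Sun  1806: Thu/Mon  1807: Fri/Tue  1808: Sat/Thu  1809: Mon/Fri  1810: Tue/Sat  1811: Wed/Sun  1812: Thu/Tue  1813: Sat/Wed  1814: Sun/Thu  1815: Mon/Fri  1816: Tue/Sun  1817: Thu/Mon  1818: Fri/Tue  1819: Sat/Wed  1820: Sun/Fri  1821: Tue/Sat  1822: Wed/Sun  1823: Thu/Mon  1824: Fri/Wed  1825: Sun/Thu  1826: Mon/Fri  1827: Tue/Sat  1828: Wed/Mon  1829: Fri/Tue
Both conditions hold in: no year — 0.

0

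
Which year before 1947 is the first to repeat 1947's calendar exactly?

1941

Two years share a calendar iff Jan 1 falls on the same weekday and both are leap or both are common. 1947: Jan 1 is Wednesday, common year.
1946: Jan 1 Tuesday, common
1945: Jan 1 Monday, common
1944: Jan 1 Saturday, leap
1943: Jan 1 Friday, common
1942: Jan 1 Thursday, common
1941: Jan 1 Wednesday, common
1941 matches on both conditions.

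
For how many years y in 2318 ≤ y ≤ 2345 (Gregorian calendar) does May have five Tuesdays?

May has 31 days; it has five Tuesdays when Tuesday falls among the first (month-length − 28) days — i.e. when May 1 is one of Tuesday/Monday/Sunday.
May 1 by year: 2318:Wed 2319:Thu 2320:Sat 2321:Sun✓ 2322:Mon✓ 2323:Tue✓ 2324:Thu 2325:Fri 2326:Sat 2327:Sun✓ 2328:Tue✓ 2329:Wed 2330:Thu 2331:Fri 2332:Sun✓ 2333:Mon✓ 2334:Tue✓ 2335:Wed 2336:Fri 2337:Sat 2338:Sun✓ 2339:Mon✓ 2340:Wed 2341:Thu 2342:Fri 2343:Sat 2344:Mon✓ 2345:Tue✓
Years with five Tuesdays: 2321, 2322, 2323, 2327, 2328, 2332, 2333, 2334, 2338, 2339, 2344, 2345 → 12.

12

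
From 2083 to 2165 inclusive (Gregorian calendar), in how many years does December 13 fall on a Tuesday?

12

Track December 13's weekday year by year (advancing +1, or +2 across a Feb 29):
  2083: Mon  2084: Wed (+2)  2085: Thu (+1)  2086: Fri (+1)  2087: Sat (+1)
  2088: Mon (+2)  2089: Tue (+1) ✓  2090: Wed (+1)  2091: Thu (+1)  2092: Sat (+2)
  2093: Sun (+1)  2094: Mon (+1)  2095: Tue (+1) ✓  2096: Thu (+2)  … (55 more years) …
  2152: Wed (+2)  2153: Thu (+1)  2154: Fri (+1)  2155: Sat (+1)  2156: Mon (+2)
  2157: Tue (+1) ✓  2158: Wed (+1)  2159: Thu (+1)  2160: Sat (+2)  2161: Sun (+1)
  2162: Mon (+1)  2163: Tue (+1) ✓  2164: Thu (+2)  2165: Fri (+1)
Tuesday years: 2089, 2095, 2101, 2107, 2112, 2118, 2129, 2135, 2140, 2146, 2157, 2163 — 12 in total.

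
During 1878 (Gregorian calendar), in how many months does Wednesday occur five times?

4

A month of length L has five Wednesdays iff its first Wednesday is on day ≤ L−28 (so day 1–3 in a 31-day month, 1–2 in a 30-day month, day 1 in a leap February).
Checking each month of 1878: Jan starts Tue (31d) ✓; Feb starts Fri (28d); Mar starts Fri (31d); Apr starts Mon (30d); May starts Wed (31d) ✓; Jun starts Sat (30d); Jul starts Mon (31d) ✓; Aug starts Thu (31d); Sep starts Sun (30d); Oct starts Tue (31d) ✓; Nov starts Fri (30d); Dec starts Sun (31d).
Five-Wednesday months: January, May, July, October → 4.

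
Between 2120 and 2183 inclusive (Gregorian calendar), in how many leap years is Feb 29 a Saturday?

2

Leap years in 2120–2183: 16 of them.
Feb 29 weekday advances by 5 (mod 7) from one leap year to the next four years later (or differs when a century non-leap intervenes).
Leap-day weekdays: 2120:Thu 2124:Tue 2128:Sun 2132:Fri 2136:Wed 2140:Mon 2144:Sat✓ 2148:Thu 2152:Tue 2156:Sun 2160:Fri 2164:Wed 2168:Mon 2172:Sat✓ 2176:Thu 2180:Tue
Saturday: 2144, 2172 → 2.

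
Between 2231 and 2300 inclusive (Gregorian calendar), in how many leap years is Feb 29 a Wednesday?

Leap years in 2231–2300: 17 of them.
Feb 29 weekday advances by 5 (mod 7) from one leap year to the next four years later (or differs when a century non-leap intervenes).
Leap-day weekdays: 2232:Wed✓ 2236:Mon 2240:Sat 2244:Thu 2248:Tue 2252:Sun 2256:Fri 2260:Wed✓ 2264:Mon 2268:Sat 2272:Thu 2276:Tue 2280:Sun 2284:Fri 2288:Wed✓ 2292:Mon 2296:Sat
Wednesday: 2232, 2260, 2288 → 3.

3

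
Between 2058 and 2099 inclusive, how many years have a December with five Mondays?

19

December has 31 days; it has five Mondays when Monday falls among the first (month-length − 28) days — i.e. when December 1 is one of Monday/Sunday/Saturday.
December 1 by year: 2058:Sun✓ 2059:Mon✓ 2060:Wed 2061:Thu 2062:Fri 2063:Sat✓ 2064:Mon✓ 2065:Tue 2066:Wed 2067:Thu 2068:Sat✓ 2069:Sun✓ 2070:Mon✓ 2071:Tue 2072:Thu …(12 more)… 2085:Sat✓ 2086:Sun✓ 2087:Mon✓ 2088:Wed 2089:Thu 2090:Fri 2091:Sat✓ 2092:Mon✓ 2093:Tue 2094:Wed 2095:Thu 2096:Sat✓ 2097:Sun✓ 2098:Mon✓ 2099:Tue
Years with five Mondays: 2058, 2059, 2063, 2064, 2068, 2069, 2070, 2074, 2075, 2080, 2081, 2085, 2086, 2087, 2091, 2092, 2096, 2097, 2098 → 19.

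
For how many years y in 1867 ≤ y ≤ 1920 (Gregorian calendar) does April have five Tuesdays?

16

April has 30 days; it has five Tuesdays when Tuesday falls among the first (month-length − 28) days — i.e. when April 1 is one of Tuesday/Monday.
April 1 by year: 1867:Mon✓ 1868:Wed 1869:Thu 1870:Fri 1871:Sat 1872:Mon✓ 1873:Tue✓ 1874:Wed 1875:Thu 1876:Sat 1877:Sun 1878:Mon✓ 1879:Tue✓ 1880:Thu 1881:Fri …(24 more)… 1906:Sun 1907:Mon✓ 1908:Wed 1909:Thu 1910:Fri 1911:Sat 1912:Mon✓ 1913:Tue✓ 1914:Wed 1915:Thu 1916:Sat 1917:Sun 1918:Mon✓ 1919:Tue✓ 1920:Thu
Years with five Tuesdays: 1867, 1872, 1873, 1878, 1879, 1884, 1889, 1890, 1895, 1901, 1902, 1907, 1912, 1913, 1918, 1919 → 16.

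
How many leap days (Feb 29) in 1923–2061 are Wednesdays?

5

Leap years in 1923–2061: 35 of them.
Feb 29 weekday advances by 5 (mod 7) from one leap year to the next four years later (or differs when a century non-leap intervenes).
Leap-day weekdays: 1924:Fri 1928:Wed✓ 1932:Mon 1936:Sat 1940:Thu 1944:Tue 1948:Sun 1952:Fri 1956:Wed✓ 1960:Mon 1964:Sat 1968:Thu 1972:Tue …(9 more)… 2012:Wed✓ 2016:Mon 2020:Sat 2024:Thu 2028:Tue 2032:Sun 2036:Fri 2040:Wed✓ 2044:Mon 2048:Sat 2052:Thu 2056:Tue 2060:Sun
Wednesday: 1928, 1956, 1984, 2012, 2040 → 5.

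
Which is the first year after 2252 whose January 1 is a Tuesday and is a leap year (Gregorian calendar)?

2256

Jan 1 advances by 2 weekdays after a leap year and by 1 after a common year.
2252: Jan 1 is Thursday (leap).
2253: Saturday
2254: Sunday
2255: Monday
2256: Tuesday (leap)
2256 begins on a Tuesday and is a leap year.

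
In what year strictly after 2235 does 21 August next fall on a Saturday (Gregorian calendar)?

From one year to the next, a fixed date's weekday advances by 1, or by 2 when a Feb 29 lies between the two dates.
2235: August 21 is Friday.
2236: Sunday (+2)
2237: Monday (+1)
2238: Tuesday (+1)
2239: Wednesday (+1)
2240: Friday (+2)
2241: Saturday (+1)
21 August falls on a Saturday in 2241.

2241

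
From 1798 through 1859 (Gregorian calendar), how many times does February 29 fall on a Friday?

Leap years in 1798–1859: 14 of them.
Feb 29 weekday advances by 5 (mod 7) from one leap year to the next four years later (or differs when a century non-leap intervenes).
Leap-day weekdays: 1804:Wed 1808:Mon 1812:Sat 1816:Thu 1820:Tue 1824:Sun 1828:Fri✓ 1832:Wed 1836:Mon 1840:Sat 1844:Thu 1848:Tue 1852:Sun 1856:Fri✓
Friday: 1828, 1856 → 2.

2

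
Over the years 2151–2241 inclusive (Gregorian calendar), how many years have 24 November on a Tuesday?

13

Track 24 November's weekday year by year (advancing +1, or +2 across a Feb 29):
  2151: Wed  2152: Fri (+2)  2153: Sat (+1)  2154: Sun (+1)  2155: Mon (+1)
  2156: Wed (+2)  2157: Thu (+1)  2158: Fri (+1)  2159: Sat (+1)  2160: Mon (+2)
  2161: Tue (+1) ✓  2162: Wed (+1)  2163: Thu (+1)  2164: Sat (+2)  … (63 more years) …
  2228: Mon (+2)  2229: Tue (+1) ✓  2230: Wed (+1)  2231: Thu (+1)  2232: Sat (+2)
  2233: Sun (+1)  2234: Mon (+1)  2235: Tue (+1) ✓  2236: Thu (+2)  2237: Fri (+1)
  2238: Sat (+1)  2239: Sun (+1)  2240: Tue (+2) ✓  2241: Wed (+1)
Tuesday years: 2161, 2167, 2172, 2178, 2189, 2195, 2201, 2207, 2212, 2218, 2229, 2235, 2240 — 13 in total.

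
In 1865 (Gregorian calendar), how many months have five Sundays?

5

A month of length L has five Sundays iff its first Sunday is on day ≤ L−28 (so day 1–3 in a 31-day month, 1–2 in a 30-day month, day 1 in a leap February).
Checking each month of 1865: Jan starts Sun (31d) ✓; Feb starts Wed (28d); Mar starts Wed (31d); Apr starts Sat (30d) ✓; May starts Mon (31d); Jun starts Thu (30d); Jul starts Sat (31d) ✓; Aug starts Tue (31d); Sep starts Fri (30d); Oct starts Sun (31d) ✓; Nov starts Wed (30d); Dec starts Fri (31d) ✓.
Five-Sunday months: January, April, July, October, December → 5.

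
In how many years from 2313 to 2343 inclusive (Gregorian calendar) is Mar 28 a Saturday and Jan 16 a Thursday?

Check each year's weekday for Mar 28 and Jan 16:
  2313: Fri/Thu  2314: Sat/Fri  2315: Sun/Sat  2316: Tue/Sun  2317: Wed/Tue  2318: Thu/Wed  2319: Fri/Thu  2320: Sun/Fri  2321: Mon/Sun  2322: Tue/Mon  2323: Wed/Tue  2324: Fri/Wed  2325: Sat/Fri  2326: Sun/Sat  …(3 more)…  2330: Fri/Thu  2331: Sat/Fri  2332: Mon/Sat  2333: Tue/Mon  2334: Wed/Tue  2335: Thu/Wed  2336: Sat/Thu ✓  2337: Sun/Sat  2338: Mon/Sun  2339: Tue/Mon  2340: Thu/Tue  2341: Fri/Thu  2342: Sat/Fri  2343: Sun/Sat
Both conditions hold in: 2336 — 1.

1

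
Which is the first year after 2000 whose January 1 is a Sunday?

Jan 1 advances by 2 weekdays after a leap year and by 1 after a common year.
2000: Jan 1 is Saturday (leap).
2001: Monday
2002: Tuesday
2003: Wednesday
2004: Thursday (leap)
2005: Saturday
2006: Sunday
2006 begins on a Sunday

2006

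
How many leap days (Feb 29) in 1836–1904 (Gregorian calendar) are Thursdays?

2

Leap years in 1836–1904: 17 of them.
Feb 29 weekday advances by 5 (mod 7) from one leap year to the next four years later (or differs when a century non-leap intervenes).
Leap-day weekdays: 1836:Mon 1840:Sat 1844:Thu✓ 1848:Tue 1852:Sun 1856:Fri 1860:Wed 1864:Mon 1868:Sat 1872:Thu✓ 1876:Tue 1880:Sun 1884:Fri 1888:Wed 1892:Mon 1896:Sat 1904:Mon
Thursday: 1844, 1872 → 2.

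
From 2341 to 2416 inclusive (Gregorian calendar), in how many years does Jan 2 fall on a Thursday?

Track Jan 2's weekday year by year (advancing +1, or +2 across a Feb 29):
  2341: Thu ✓  2342: Fri (+1)  2343: Sat (+1)  2344: Sun (+1)  2345: Tue (+2)
  2346: Wed (+1)  2347: Thu (+1) ✓  2348: Fri (+1)  2349: Sun (+2)  2350: Mon (+1)
  2351: Tue (+1)  2352: Wed (+1)  2353: Fri (+2)  2354: Sat (+1)  … (48 more years) …
  2403: Thu (+1) ✓  2404: Fri (+1)  2405: Sun (+2)  2406: Mon (+1)  2407: Tue (+1)
  2408: Wed (+1)  2409: Fri (+2)  2410: Sat (+1)  2411: Sun (+1)  2412: Mon (+1)
  2413: Wed (+2)  2414: Thu (+1) ✓  2415: Fri (+1)  2416: Sat (+1)
Thursday years: 2341, 2347, 2358, 2364, 2369, 2375, 2386, 2392, 2397, 2403, 2414 — 11 in total.

11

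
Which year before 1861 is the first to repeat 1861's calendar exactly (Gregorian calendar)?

Two years share a calendar iff Jan 1 falls on the same weekday and both are leap or both are common. 1861: Jan 1 is Tuesday, common year.
1860: Jan 1 Sunday, leap
1859: Jan 1 Saturday, common
1858: Jan 1 Friday, common
1857: Jan 1 Thursday, common
1856: Jan 1 Tuesday, leap
1855: Jan 1 Monday, common
1854: Jan 1 Sunday, common
1853: Jan 1 Saturday, common
1852: Jan 1 Thursday, leap
1851: Jan 1 Wednesday, common
1850: Jan 1 Tuesday, common
1850 matches on both conditions.

1850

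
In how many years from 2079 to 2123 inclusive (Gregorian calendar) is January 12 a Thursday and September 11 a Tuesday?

Check each year's weekday for January 12 and September 11:
  2079: Thu/Mon  2080: Fri/Wed  2081: Sun/Thu  2082: Mon/Fri  2083: Tue/Sat  2084: Wed/Mon  2085: Fri/Tue  2086: Sat/Wed  2087: Sun/Thu  2088: Mon/Sat  2089: Wed/Sun  2090: Thu/Mon  2091: Fri/Tue  2092: Sat/Thu  …(17 more)…  2110: Sun/Thu  2111: Mon/Fri  2112: Tue/Sun  2113: Thu/Mon  2114: Fri/Tue  2115: Sat/Wed  2116: Sun/Fri  2117: Tue/Sat  2118: Wed/Sun  2119: Thu/Mon  2120: Fri/Wed  2121: Sun/Thu  2122: Mon/Fri  2123: Tue/Sat
Both conditions hold in: 2096, 2108 — 2.

2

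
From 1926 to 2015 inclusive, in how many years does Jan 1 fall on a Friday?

13

Track Jan 1's weekday year by year (advancing +1, or +2 across a Feb 29):
  1926: Fri ✓  1927: Sat (+1)  1928: Sun (+1)  1929: Tue (+2)  1930: Wed (+1)
  1931: Thu (+1)  1932: Fri (+1) ✓  1933: Sun (+2)  1934: Mon (+1)  1935: Tue (+1)
  1936: Wed (+1)  1937: Fri (+2) ✓  1938: Sat (+1)  1939: Sun (+1)  … (62 more years) …
  2002: Tue (+1)  2003: Wed (+1)  2004: Thu (+1)  2005: Sat (+2)  2006: Sun (+1)
  2007: Mon (+1)  2008: Tue (+1)  2009: Thu (+2)  2010: Fri (+1) ✓  2011: Sat (+1)
  2012: Sun (+1)  2013: Tue (+2)  2014: Wed (+1)  2015: Thu (+1)
Friday years: 1926, 1932, 1937, 1943, 1954, 1960, 1965, 1971, 1982, 1988, 1993, 1999, 2010 — 13 in total.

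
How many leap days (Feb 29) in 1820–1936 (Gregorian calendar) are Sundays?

4

Leap years in 1820–1936: 29 of them.
Feb 29 weekday advances by 5 (mod 7) from one leap year to the next four years later (or differs when a century non-leap intervenes).
Leap-day weekdays: 1820:Tue 1824:Sun✓ 1828:Fri 1832:Wed 1836:Mon 1840:Sat 1844:Thu 1848:Tue 1852:Sun✓ 1856:Fri 1860:Wed 1864:Mon 1868:Sat …(3 more)… 1884:Fri 1888:Wed 1892:Mon 1896:Sat 1904:Mon 1908:Sat 1912:Thu 1916:Tue 1920:Sun✓ 1924:Fri 1928:Wed 1932:Mon 1936:Sat
Sunday: 1824, 1852, 1880, 1920 → 4.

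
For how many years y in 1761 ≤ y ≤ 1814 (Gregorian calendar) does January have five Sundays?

January has 31 days; it has five Sundays when Sunday falls among the first (month-length − 28) days — i.e. when January 1 is one of Sunday/Saturday/Friday.
January 1 by year: 1761:Thu 1762:Fri✓ 1763:Sat✓ 1764:Sun✓ 1765:Tue 1766:Wed 1767:Thu 1768:Fri✓ 1769:Sun✓ 1770:Mon 1771:Tue 1772:Wed 1773:Fri✓ 1774:Sat✓ 1775:Sun✓ …(24 more)… 1800:Wed 1801:Thu 1802:Fri✓ 1803:Sat✓ 1804:Sun✓ 1805:Tue 1806:Wed 1807:Thu 1808:Fri✓ 1809:Sun✓ 1810:Mon 1811:Tue 1812:Wed 1813:Fri✓ 1814:Sat✓
Years with five Sundays: 1762, 1763, 1764, 1768, 1769, 1773, 1774, 1775, 1779, 1780, 1785, 1786, 1790, 1791, 1792, 1796, 1797, 1802, 1803, 1804, 1808, 1809, 1813, 1814 → 24.

24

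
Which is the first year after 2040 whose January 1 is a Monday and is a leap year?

Jan 1 advances by 2 weekdays after a leap year and by 1 after a common year.
2040: Jan 1 is Sunday (leap).
2041: Tuesday
2042: Wednesday
2043: Thursday
2044: Friday (leap)
2045: Sunday
2046: Monday
2047: Tuesday
2048: Wednesday (leap)
2049: Friday
2050: Saturday
2051: Sunday
2052: Monday (leap)
2052 begins on a Monday and is a leap year.

2052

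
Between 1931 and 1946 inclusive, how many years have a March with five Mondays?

6

March has 31 days; it has five Mondays when Monday falls among the first (month-length − 28) days — i.e. when March 1 is one of Monday/Sunday/Saturday.
March 1 by year: 1931:Sun✓ 1932:Tue 1933:Wed 1934:Thu 1935:Fri 1936:Sun✓ 1937:Mon✓ 1938:Tue 1939:Wed 1940:Fri 1941:Sat✓ 1942:Sun✓ 1943:Mon✓ 1944:Wed 1945:Thu 1946:Fri
Years with five Mondays: 1931, 1936, 1937, 1941, 1942, 1943 → 6.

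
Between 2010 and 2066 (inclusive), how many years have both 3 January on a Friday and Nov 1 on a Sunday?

Check each year's weekday for 3 January and Nov 1:
  2010: Sun/Mon  2011: Mon/Tue  2012: Tue/Thu  2013: Thu/Fri  2014: Fri/Sat  2015: Sat/Sun  2016: Sun/Tue  2017: Tue/Wed  2018: Wed/Thu  2019: Thu/Fri  2020: Fri/Sun ✓  2021: Sun/Mon  2022: Mon/Tue  2023: Tue/Wed  …(29 more)…  2053: Fri/Sat  2054: Sat/Sun  2055: Sun/Mon  2056: Mon/Wed  2057: Wed/Thu  2058: Thu/Fri  2059: Fri/Sat  2060: Sat/Mon  2061: Mon/Tue  2062: Tue/Wed  2063: Wed/Thu  2064: Thu/Sat  2065: Sat/Sun  2066: Sun/Mon
Both conditions hold in: 2020, 2048 — 2.

2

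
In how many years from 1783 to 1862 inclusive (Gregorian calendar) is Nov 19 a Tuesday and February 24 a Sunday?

Check each year's weekday for Nov 19 and February 24:
  1783: Wed/Mon  1784: Fri/Tue  1785: Sat/Thu  1786: Sun/Fri  1787: Mon/Sat  1788: Wed/Sun  1789: Thu/Tue  1790: Fri/Wed  1791: Sat/Thu  1792: Mon/Fri  1793: Tue/Sun ✓  1794: Wed/Mon  1795: Thu/Tue  1796: Sat/Wed  …(52 more)…  1849: Mon/Sat  1850: Tue/Sun ✓  1851: Wed/Mon  1852: Fri/Tue  1853: Sat/Thu  1854: Sun/Fri  1855: Mon/Sat  1856: Wed/Sun  1857: Thu/Tue  1858: Fri/Wed  1859: Sat/Thu  1860: Mon/Fri  1861: Tue/Sun ✓  1862: Wed/Mon
Both conditions hold in: 1793, 1799, 1805, 1811, 1822, 1833, 1839, 1850, 1861 — 9.

9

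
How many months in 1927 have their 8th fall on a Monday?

1

Check the 8th of each month of 1927: Jan 8: Sat, Feb 8: Tue, Mar 8: Tue, Apr 8: Fri, May 8: Sun, Jun 8: Wed, Jul 8: Fri, Aug 8: Mon, Sep 8: Thu, Oct 8: Sat, Nov 8: Tue, Dec 8: Thu.
Monday occurs in August — 1 month.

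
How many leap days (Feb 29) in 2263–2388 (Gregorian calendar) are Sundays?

4

Leap years in 2263–2388: 31 of them.
Feb 29 weekday advances by 5 (mod 7) from one leap year to the next four years later (or differs when a century non-leap intervenes).
Leap-day weekdays: 2264:Mon 2268:Sat 2272:Thu 2276:Tue 2280:Sun✓ 2284:Fri 2288:Wed 2292:Mon 2296:Sat 2304:Mon 2308:Sat 2312:Thu 2316:Tue …(5 more)… 2340:Thu 2344:Tue 2348:Sun✓ 2352:Fri 2356:Wed 2360:Mon 2364:Sat 2368:Thu 2372:Tue 2376:Sun✓ 2380:Fri 2384:Wed 2388:Mon
Sunday: 2280, 2320, 2348, 2376 → 4.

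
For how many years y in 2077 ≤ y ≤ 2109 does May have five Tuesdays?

May has 31 days; it has five Tuesdays when Tuesday falls among the first (month-length − 28) days — i.e. when May 1 is one of Tuesday/Monday/Sunday.
May 1 by year: 2077:Sat 2078:Sun✓ 2079:Mon✓ 2080:Wed 2081:Thu 2082:Fri 2083:Sat 2084:Mon✓ 2085:Tue✓ 2086:Wed 2087:Thu 2088:Sat 2089:Sun✓ 2090:Mon✓ 2091:Tue✓ …(3 more)… 2095:Sun✓ 2096:Tue✓ 2097:Wed 2098:Thu 2099:Fri 2100:Sat 2101:Sun✓ 2102:Mon✓ 2103:Tue✓ 2104:Thu 2105:Fri 2106:Sat 2107:Sun✓ 2108:Tue✓ 2109:Wed
Years with five Tuesdays: 2078, 2079, 2084, 2085, 2089, 2090, 2091, 2095, 2096, 2101, 2102, 2103, 2107, 2108 → 14.

14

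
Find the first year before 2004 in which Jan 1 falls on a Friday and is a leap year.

1988

Jan 1 advances by 2 weekdays after a leap year and by 1 after a common year.
2004: Jan 1 is Thursday (leap).
2003: Wednesday
2002: Tuesday
2001: Monday
2000: Saturday (leap)
1999: Friday
1998: Thursday
1997: Wednesday
1996: Monday (leap)
1995: Sunday
1994: Saturday
1993: Friday
1992: Wednesday (leap)
1991: Tuesday
1990: Monday
1989: Sunday
1988: Friday (leap)
1988 begins on a Friday and is a leap year.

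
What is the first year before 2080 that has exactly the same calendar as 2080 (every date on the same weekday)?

2052

Two years share a calendar iff Jan 1 falls on the same weekday and both are leap or both are common. 2080: Jan 1 is Monday, leap year.
2079: Jan 1 Sunday, common
2078: Jan 1 Saturday, common
2077: Jan 1 Friday, common
2076: Jan 1 Wednesday, leap
2075: Jan 1 Tuesday, common
2074: Jan 1 Monday, common
2073: Jan 1 Sunday, common
2072: Jan 1 Friday, leap
2071: Jan 1 Thursday, common
2070: Jan 1 Wednesday, common
2069: Jan 1 Tuesday, common
2068: Jan 1 Sunday, leap
2067: Jan 1 Saturday, common
2066: Jan 1 Friday, common
2065: Jan 1 Thursday, common
2064: Jan 1 Tuesday, leap
2063: Jan 1 Monday, common
2062: Jan 1 Sunday, common
2061: Jan 1 Saturday, common
2060: Jan 1 Thursday, leap
2059: Jan 1 Wednesday, common
2058: Jan 1 Tuesday, common
2057: Jan 1 Monday, common
2056: Jan 1 Saturday, leap
2055: Jan 1 Friday, common
2054: Jan 1 Thursday, common
2053: Jan 1 Wednesday, common
2052: Jan 1 Monday, leap
2052 matches on both conditions.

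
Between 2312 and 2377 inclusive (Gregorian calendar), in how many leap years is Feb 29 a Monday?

Leap years in 2312–2377: 17 of them.
Feb 29 weekday advances by 5 (mod 7) from one leap year to the next four years later (or differs when a century non-leap intervenes).
Leap-day weekdays: 2312:Thu 2316:Tue 2320:Sun 2324:Fri 2328:Wed 2332:Mon✓ 2336:Sat 2340:Thu 2344:Tue 2348:Sun 2352:Fri 2356:Wed 2360:Mon✓ 2364:Sat 2368:Thu 2372:Tue 2376:Sun
Monday: 2332, 2360 → 2.

2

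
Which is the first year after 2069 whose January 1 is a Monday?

Jan 1 advances by 2 weekdays after a leap year and by 1 after a common year.
2069: Jan 1 is Tuesday.
2070: Wednesday
2071: Thursday
2072: Friday (leap)
2073: Sunday
2074: Monday
2074 begins on a Monday

2074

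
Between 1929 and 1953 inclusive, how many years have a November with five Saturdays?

November has 30 days; it has five Saturdays when Saturday falls among the first (month-length − 28) days — i.e. when November 1 is one of Saturday/Friday.
November 1 by year: 1929:Fri✓ 1930:Sat✓ 1931:Sun 1932:Tue 1933:Wed 1934:Thu 1935:Fri✓ 1936:Sun 1937:Mon 1938:Tue 1939:Wed 1940:Fri✓ 1941:Sat✓ 1942:Sun 1943:Mon 1944:Wed 1945:Thu 1946:Fri✓ 1947:Sat✓ 1948:Mon 1949:Tue 1950:Wed 1951:Thu 1952:Sat✓ 1953:Sun
Years with five Saturdays: 1929, 1930, 1935, 1940, 1941, 1946, 1947, 1952 → 8.

8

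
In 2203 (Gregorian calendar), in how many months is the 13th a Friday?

1

Check the 13th of each month of 2203: Jan 13: Thu, Feb 13: Sun, Mar 13: Sun, Apr 13: Wed, May 13: Fri, Jun 13: Mon, Jul 13: Wed, Aug 13: Sat, Sep 13: Tue, Oct 13: Thu, Nov 13: Sun, Dec 13: Tue.
Friday occurs in May — 1 month.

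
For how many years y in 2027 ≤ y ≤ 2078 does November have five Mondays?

15

November has 30 days; it has five Mondays when Monday falls among the first (month-length − 28) days — i.e. when November 1 is one of Monday/Sunday.
November 1 by year: 2027:Mon✓ 2028:Wed 2029:Thu 2030:Fri 2031:Sat 2032:Mon✓ 2033:Tue 2034:Wed 2035:Thu 2036:Sat 2037:Sun✓ 2038:Mon✓ 2039:Tue 2040:Thu 2041:Fri …(22 more)… 2064:Sat 2065:Sun✓ 2066:Mon✓ 2067:Tue 2068:Thu 2069:Fri 2070:Sat 2071:Sun✓ 2072:Tue 2073:Wed 2074:Thu 2075:Fri 2076:Sun✓ 2077:Mon✓ 2078:Tue
Years with five Mondays: 2027, 2032, 2037, 2038, 2043, 2048, 2049, 2054, 2055, 2060, 2065, 2066, 2071, 2076, 2077 → 15.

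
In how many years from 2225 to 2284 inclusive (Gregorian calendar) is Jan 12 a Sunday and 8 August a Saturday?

Check each year's weekday for Jan 12 and 8 August:
  2225: Wed/Mon  2226: Thu/Tue  2227: Fri/Wed  2228: Sat/Fri  2229: Mon/Sat  2230: Tue/Sun  2231: Wed/Mon  2232: Thu/Wed  2233: Sat/Thu  2234: Sun/Fri  2235: Mon/Sat  2236: Tue/Mon  2237: Thu/Tue  2238: Fri/Wed  …(32 more)…  2271: Thu/Tue  2272: Fri/Thu  2273: Sun/Fri  2274: Mon/Sat  2275: Tue/Sun  2276: Wed/Tue  2277: Fri/Wed  2278: Sat/Thu  2279: Sun/Fri  2280: Mon/Sun  2281: Wed/Mon  2282: Thu/Tue  2283: Fri/Wed  2284: Sat/Fri
Both conditions hold in: 2240, 2268 — 2.

2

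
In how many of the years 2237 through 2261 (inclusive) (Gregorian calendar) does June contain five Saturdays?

June has 30 days; it has five Saturdays when Saturday falls among the first (month-length − 28) days — i.e. when June 1 is one of Saturday/Friday.
June 1 by year: 2237:Thu 2238:Fri✓ 2239:Sat✓ 2240:Mon 2241:Tue 2242:Wed 2243:Thu 2244:Sat✓ 2245:Sun 2246:Mon 2247:Tue 2248:Thu 2249:Fri✓ 2250:Sat✓ 2251:Sun 2252:Tue 2253:Wed 2254:Thu 2255:Fri✓ 2256:Sun 2257:Mon 2258:Tue 2259:Wed 2260:Fri✓ 2261:Sat✓
Years with five Saturdays: 2238, 2239, 2244, 2249, 2250, 2255, 2260, 2261 → 8.

8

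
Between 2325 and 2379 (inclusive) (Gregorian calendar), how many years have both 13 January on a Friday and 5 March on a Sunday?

6

Check each year's weekday for 13 January and 5 March:
  2325: Tue/Thu  2326: Wed/Fri  2327: Thu/Sat  2328: Fri/Mon  2329: Sun/Tue  2330: Mon/Wed  2331: Tue/Thu  2332: Wed/Sat  2333: Fri/Sun ✓  2334: Sat/Mon  2335: Sun/Tue  2336: Mon/Thu  2337: Wed/Fri  2338: Thu/Sat  …(27 more)…  2366: Thu/Sat  2367: Fri/Sun ✓  2368: Sat/Tue  2369: Mon/Wed  2370: Tue/Thu  2371: Wed/Fri  2372: Thu/Sun  2373: Sat/Mon  2374: Sun/Tue  2375: Mon/Wed  2376: Tue/Fri  2377: Thu/Sat  2378: Fri/Sun ✓  2379: Sat/Mon
Both conditions hold in: 2333, 2339, 2350, 2361, 2367, 2378 — 6.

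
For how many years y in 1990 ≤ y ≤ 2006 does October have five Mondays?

October has 31 days; it has five Mondays when Monday falls among the first (month-length − 28) days — i.e. when October 1 is one of Monday/Sunday/Saturday.
October 1 by year: 1990:Mon✓ 1991:Tue 1992:Thu 1993:Fri 1994:Sat✓ 1995:Sun✓ 1996:Tue 1997:Wed 1998:Thu 1999:Fri 2000:Sun✓ 2001:Mon✓ 2002:Tue 2003:Wed 2004:Fri 2005:Sat✓ 2006:Sun✓
Years with five Mondays: 1990, 1994, 1995, 2000, 2001, 2005, 2006 → 7.

7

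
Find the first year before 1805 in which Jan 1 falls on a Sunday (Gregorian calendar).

Jan 1 advances by 2 weekdays after a leap year and by 1 after a common year.
1805: Jan 1 is Tuesday.
1804: Sunday (leap)
1804 begins on a Sunday

1804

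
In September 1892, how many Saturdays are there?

4

September 1892 has 30 days and begins on Thursday.
The first Saturday is September 3.
Saturdays fall on 3, 10, 17, 24 — that's 4.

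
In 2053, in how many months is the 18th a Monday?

1

Check the 18th of each month of 2053: Jan 18: Sat, Feb 18: Tue, Mar 18: Tue, Apr 18: Fri, May 18: Sun, Jun 18: Wed, Jul 18: Fri, Aug 18: Mon, Sep 18: Thu, Oct 18: Sat, Nov 18: Tue, Dec 18: Thu.
Monday occurs in August — 1 month.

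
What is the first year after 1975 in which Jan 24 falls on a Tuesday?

From one year to the next, a fixed date's weekday advances by 1, or by 2 when a Feb 29 lies between the two dates.
1975: January 24 is Friday.
1976: Saturday (+1)
1977: Monday (+2)
1978: Tuesday (+1)
Jan 24 falls on a Tuesday in 1978.

1978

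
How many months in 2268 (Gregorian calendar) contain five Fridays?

4

A month of length L has five Fridays iff its first Friday is on day ≤ L−28 (so day 1–3 in a 31-day month, 1–2 in a 30-day month, day 1 in a leap February).
Checking each month of 2268: Jan starts Wed (31d) ✓; Feb starts Sat (29d); Mar starts Sun (31d); Apr starts Wed (30d); May starts Fri (31d) ✓; Jun starts Mon (30d); Jul starts Wed (31d) ✓; Aug starts Sat (31d); Sep starts Tue (30d); Oct starts Thu (31d) ✓; Nov starts Sun (30d); Dec starts Tue (31d).
Five-Friday months: January, May, July, October → 4.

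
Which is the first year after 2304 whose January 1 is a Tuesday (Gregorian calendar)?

2307

Jan 1 advances by 2 weekdays after a leap year and by 1 after a common year.
2304: Jan 1 is Friday (leap).
2305: Sunday
2306: Monday
2307: Tuesday
2307 begins on a Tuesday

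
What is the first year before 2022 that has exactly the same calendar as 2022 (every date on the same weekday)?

Two years share a calendar iff Jan 1 falls on the same weekday and both are leap or both are common. 2022: Jan 1 is Saturday, common year.
2021: Jan 1 Friday, common
2020: Jan 1 Wednesday, leap
2019: Jan 1 Tuesday, common
2018: Jan 1 Monday, common
2017: Jan 1 Sunday, common
2016: Jan 1 Friday, leap
2015: Jan 1 Thursday, common
2014: Jan 1 Wednesday, common
2013: Jan 1 Tuesday, common
2012: Jan 1 Sunday, leap
2011: Jan 1 Saturday, common
2011 matches on both conditions.

2011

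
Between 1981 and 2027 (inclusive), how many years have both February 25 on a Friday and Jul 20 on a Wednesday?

5

Check each year's weekday for February 25 and Jul 20:
  1981: Wed/Mon  1982: Thu/Tue  1983: Fri/Wed ✓  1984: Sat/Fri  1985: Mon/Sat  1986: Tue/Sun  1987: Wed/Mon  1988: Thu/Wed  1989: Sat/Thu  1990: Sun/Fri  1991: Mon/Sat  1992: Tue/Mon  1993: Thu/Tue  1994: Fri/Wed ✓  …(19 more)…  2014: Tue/Sun  2015: Wed/Mon  2016: Thu/Wed  2017: Sat/Thu  2018: Sun/Fri  2019: Mon/Sat  2020: Tue/Mon  2021: Thu/Tue  2022: Fri/Wed ✓  2023: Sat/Thu  2024: Sun/Sat  2025: Tue/Sun  2026: Wed/Mon  2027: Thu/Tue
Both conditions hold in: 1983, 1994, 2005, 2011, 2022 — 5.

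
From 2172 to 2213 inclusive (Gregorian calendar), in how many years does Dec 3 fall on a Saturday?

Track Dec 3's weekday year by year (advancing +1, or +2 across a Feb 29):
  2172: Thu  2173: Fri (+1)  2174: Sat (+1) ✓  2175: Sun (+1)  2176: Tue (+2)
  2177: Wed (+1)  2178: Thu (+1)  2179: Fri (+1)  2180: Sun (+2)  2181: Mon (+1)
  2182: Tue (+1)  2183: Wed (+1)  2184: Fri (+2)  2185: Sat (+1) ✓  … (14 more years) …
  2200: Wed (+1)  2201: Thu (+1)  2202: Fri (+1)  2203: Sat (+1) ✓  2204: Mon (+2)
  2205: Tue (+1)  2206: Wed (+1)  2207: Thu (+1)  2208: Sat (+2) ✓  2209: Sun (+1)
  2210: Mon (+1)  2211: Tue (+1)  2212: Thu (+2)  2213: Fri (+1)
Saturday years: 2174, 2185, 2191, 2196, 2203, 2208 — 6 in total.

6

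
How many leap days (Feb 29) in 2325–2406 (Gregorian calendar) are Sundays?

Leap years in 2325–2406: 20 of them.
Feb 29 weekday advances by 5 (mod 7) from one leap year to the next four years later (or differs when a century non-leap intervenes).
Leap-day weekdays: 2328:Wed 2332:Mon 2336:Sat 2340:Thu 2344:Tue 2348:Sun✓ 2352:Fri 2356:Wed 2360:Mon 2364:Sat 2368:Thu 2372:Tue 2376:Sun✓ 2380:Fri 2384:Wed 2388:Mon 2392:Sat 2396:Thu 2400:Tue 2404:Sun✓
Sunday: 2348, 2376, 2404 → 3.

3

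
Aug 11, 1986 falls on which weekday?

Monday

January 1, 1986 is a Wednesday.
August 11 is day 223 of the year, i.e. 222 days after Jan 1.
222 mod 7 = 5, so advance 5 weekdays from Wednesday: Monday.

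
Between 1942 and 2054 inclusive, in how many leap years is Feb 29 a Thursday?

4

Leap years in 1942–2054: 28 of them.
Feb 29 weekday advances by 5 (mod 7) from one leap year to the next four years later (or differs when a century non-leap intervenes).
Leap-day weekdays: 1944:Tue 1948:Sun 1952:Fri 1956:Wed 1960:Mon 1964:Sat 1968:Thu✓ 1972:Tue 1976:Sun 1980:Fri 1984:Wed 1988:Mon 1992:Sat 1996:Thu✓ 2000:Tue 2004:Sun 2008:Fri 2012:Wed 2016:Mon 2020:Sat 2024:Thu✓ 2028:Tue 2032:Sun 2036:Fri 2040:Wed 2044:Mon 2048:Sat 2052:Thu✓
Thursday: 1968, 1996, 2024, 2052 → 4.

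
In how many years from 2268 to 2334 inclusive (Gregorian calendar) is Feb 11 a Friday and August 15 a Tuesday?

Check each year's weekday for Feb 11 and August 15:
  2268: Tue/Sat  2269: Thu/Sun  2270: Fri/Mon  2271: Sat/Tue  2272: Sun/Thu  2273: Tue/Fri  2274: Wed/Sat  2275: Thu/Sun  2276: Fri/Tue ✓  2277: Sun/Wed  2278: Mon/Thu  2279: Tue/Fri  2280: Wed/Sun  2281: Fri/Mon  …(39 more)…  2321: Fri/Mon  2322: Sat/Tue  2323: Sun/Wed  2324: Mon/Fri  2325: Wed/Sat  2326: Thu/Sun  2327: Fri/Mon  2328: Sat/Wed  2329: Mon/Thu  2330: Tue/Fri  2331: Wed/Sat  2332: Thu/Mon  2333: Sat/Tue  2334: Sun/Wed
Both conditions hold in: 2276, 2316 — 2.

2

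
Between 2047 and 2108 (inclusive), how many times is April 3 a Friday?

9

Track April 3's weekday year by year (advancing +1, or +2 across a Feb 29):
  2047: Wed  2048: Fri (+2) ✓  2049: Sat (+1)  2050: Sun (+1)  2051: Mon (+1)
  2052: Wed (+2)  2053: Thu (+1)  2054: Fri (+1) ✓  2055: Sat (+1)  2056: Mon (+2)
  2057: Tue (+1)  2058: Wed (+1)  2059: Thu (+1)  2060: Sat (+2)  … (34 more years) …
  2095: Sun (+1)  2096: Tue (+2)  2097: Wed (+1)  2098: Thu (+1)  2099: Fri (+1) ✓
  2100: Sat (+1)  2101: Sun (+1)  2102: Mon (+1)  2103: Tue (+1)  2104: Thu (+2)
  2105: Fri (+1) ✓  2106: Sat (+1)  2107: Sun (+1)  2108: Tue (+2)
Friday years: 2048, 2054, 2065, 2071, 2076, 2082, 2093, 2099, 2105 — 9 in total.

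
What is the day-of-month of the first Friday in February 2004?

February 1, 2004 is a Sunday, so the first Friday is the 6th.
The first Friday is 6 + 0 = 6.

6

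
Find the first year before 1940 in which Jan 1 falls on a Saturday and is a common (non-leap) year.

1938

Jan 1 advances by 2 weekdays after a leap year and by 1 after a common year.
1940: Jan 1 is Monday (leap).
1939: Sunday
1938: Saturday
1938 begins on a Saturday and is a common year.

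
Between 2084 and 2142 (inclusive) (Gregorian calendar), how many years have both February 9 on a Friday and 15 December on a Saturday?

7

Check each year's weekday for February 9 and 15 December:
  2084: Wed/Fri  2085: Fri/Sat ✓  2086: Sat/Sun  2087: Sun/Mon  2088: Mon/Wed  2089: Wed/Thu  2090: Thu/Fri  2091: Fri/Sat ✓  2092: Sat/Mon  2093: Mon/Tue  2094: Tue/Wed  2095: Wed/Thu  2096: Thu/Sat  2097: Sat/Sun  …(31 more)…  2129: Wed/Thu  2130: Thu/Fri  2131: Fri/Sat ✓  2132: Sat/Mon  2133: Mon/Tue  2134: Tue/Wed  2135: Wed/Thu  2136: Thu/Sat  2137: Sat/Sun  2138: Sun/Mon  2139: Mon/Tue  2140: Tue/Thu  2141: Thu/Fri  2142: Fri/Sat ✓
Both conditions hold in: 2085, 2091, 2103, 2114, 2125, 2131, 2142 — 7.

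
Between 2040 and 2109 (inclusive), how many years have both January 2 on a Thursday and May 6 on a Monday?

0

Check each year's weekday for January 2 and May 6:
  2040: Mon/Sun  2041: Wed/Mon  2042: Thu/Tue  2043: Fri/Wed  2044: Sat/Fri  2045: Mon/Sat  2046: Tue/Sun  2047: Wed/Mon  2048: Thu/Wed  2049: Sat/Thu  2050: Sun/Fri  2051: Mon/Sat  2052: Tue/Mon  2053: Thu/Tue  …(42 more)…  2096: Mon/Sun  2097: Wed/Mon  2098: Thu/Tue  2099: Fri/Wed  2100: Sat/Thu  2101: Sun/Fri  2102: Mon/Sat  2103: Tue/Sun  2104: Wed/Tue  2105: Fri/Wed  2106: Sat/Thu  2107: Sun/Fri  2108: Mon/Sun  2109: Wed/Mon
Both conditions hold in: no year — 0.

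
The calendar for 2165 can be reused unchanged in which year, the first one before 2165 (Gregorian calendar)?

Two years share a calendar iff Jan 1 falls on the same weekday and both are leap or both are common. 2165: Jan 1 is Tuesday, common year.
2164: Jan 1 Sunday, leap
2163: Jan 1 Saturday, common
2162: Jan 1 Friday, common
2161: Jan 1 Thursday, common
2160: Jan 1 Tuesday, leap
2159: Jan 1 Monday, common
2158: Jan 1 Sunday, common
2157: Jan 1 Saturday, common
2156: Jan 1 Thursday, leap
2155: Jan 1 Wednesday, common
2154: Jan 1 Tuesday, common
2154 matches on both conditions.

2154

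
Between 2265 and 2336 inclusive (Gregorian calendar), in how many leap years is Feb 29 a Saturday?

4

Leap years in 2265–2336: 17 of them.
Feb 29 weekday advances by 5 (mod 7) from one leap year to the next four years later (or differs when a century non-leap intervenes).
Leap-day weekdays: 2268:Sat✓ 2272:Thu 2276:Tue 2280:Sun 2284:Fri 2288:Wed 2292:Mon 2296:Sat✓ 2304:Mon 2308:Sat✓ 2312:Thu 2316:Tue 2320:Sun 2324:Fri 2328:Wed 2332:Mon 2336:Sat✓
Saturday: 2268, 2296, 2308, 2336 → 4.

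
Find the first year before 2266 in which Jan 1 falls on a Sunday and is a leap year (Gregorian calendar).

Jan 1 advances by 2 weekdays after a leap year and by 1 after a common year.
2266: Jan 1 is Monday.
2265: Sunday
2264: Friday (leap)
2263: Thursday
2262: Wednesday
2261: Tuesday
2260: Sunday (leap)
2260 begins on a Sunday and is a leap year.

2260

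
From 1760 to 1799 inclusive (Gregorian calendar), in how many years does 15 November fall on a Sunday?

Track 15 November's weekday year by year (advancing +1, or +2 across a Feb 29):
  1760: Sat  1761: Sun (+1) ✓  1762: Mon (+1)  1763: Tue (+1)  1764: Thu (+2)
  1765: Fri (+1)  1766: Sat (+1)  1767: Sun (+1) ✓  1768: Tue (+2)  1769: Wed (+1)
  1770: Thu (+1)  1771: Fri (+1)  1772: Sun (+2) ✓  1773: Mon (+1)  … (12 more years) …
  1786: Wed (+1)  1787: Thu (+1)  1788: Sat (+2)  1789: Sun (+1) ✓  1790: Mon (+1)
  1791: Tue (+1)  1792: Thu (+2)  1793: Fri (+1)  1794: Sat (+1)  1795: Sun (+1) ✓
  1796: Tue (+2)  1797: Wed (+1)  1798: Thu (+1)  1799: Fri (+1)
Sunday years: 1761, 1767, 1772, 1778, 1789, 1795 — 6 in total.

6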